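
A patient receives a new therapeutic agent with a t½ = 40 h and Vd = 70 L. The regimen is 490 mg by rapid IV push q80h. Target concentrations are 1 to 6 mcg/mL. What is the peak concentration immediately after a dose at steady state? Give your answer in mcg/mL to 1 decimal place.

9.3 mcg/mL

The dosing interval is 2 half-lives, so f = 2^(−2) = 0.25.
Accumulation ratio R = 1/(1 − f) = 1/0.75 = 4/3.
Single-dose peak C₀ = D/Vd = 490/70 = 7 mcg/mL.
Steady-state peak Cmax,ss = C₀·R = 7 × 4/3 ≈ 9.333 mcg/mL.
Peak 9.3 mcg/mL vs MTC 6 mcg/mL: exceeds toxic threshold.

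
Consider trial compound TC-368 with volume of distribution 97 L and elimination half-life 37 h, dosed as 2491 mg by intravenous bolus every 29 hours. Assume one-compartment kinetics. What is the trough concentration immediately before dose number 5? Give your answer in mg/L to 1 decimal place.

f = (1/2)^(τ/t½) = (1/2)^(29/37) ≈ 0.5808.
C₀ = D/Vd = 2491/97 ≈ 25.680 mg/L.
Before the 5th dose, 4 doses have been given. Superposition: Cmin = C₀·(f + f² + … + f^4).
≈ 25.680 × (0.5808 + 0.3373 + 0.1959 + 0.1138) ≈ 25.680 × 1.2278 ≈ 31.530 mg/L.

31.5 mg/L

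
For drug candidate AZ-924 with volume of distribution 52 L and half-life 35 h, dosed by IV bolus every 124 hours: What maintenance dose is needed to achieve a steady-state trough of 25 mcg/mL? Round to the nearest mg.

13851 mg

τ/t½ = 124/35 ≈ 3.5429, so f = (1/2)^(124/35) ≈ 0.085801.
Cmin,ss = (D/Vd)·f/(1−f), so D = Cmin,ss·Vd·(1−f)/f.
D = 25 × 52 × (1−f)/f ≈ 25 × 52 × 10.65488 ≈ 13851.34 mg.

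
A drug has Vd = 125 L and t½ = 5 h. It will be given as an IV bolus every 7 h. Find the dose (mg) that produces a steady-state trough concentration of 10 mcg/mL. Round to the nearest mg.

2049 mg

τ/t½ = 7/5 ≈ 1.4, so f = (1/2)^(7/5) ≈ 0.378929.
Cmin,ss = (D/Vd)·f/(1−f), so D = Cmin,ss·Vd·(1−f)/f.
D = 10 × 125 × (1−f)/f ≈ 10 × 125 × 1.63902 ≈ 2048.78 mg.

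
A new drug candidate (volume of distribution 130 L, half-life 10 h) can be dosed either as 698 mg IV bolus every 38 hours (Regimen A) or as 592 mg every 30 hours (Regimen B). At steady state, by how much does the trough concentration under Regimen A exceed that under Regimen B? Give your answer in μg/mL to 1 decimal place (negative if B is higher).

Regimen A: f = (1/2)^(38/10) ≈ 0.0718; Cmin,ss = (698/130)·f/(1−f) ≈ 0.415 μg/mL.
Regimen B: f = (1/2)^(30/10) ≈ 0.1250; Cmin,ss = (592/130)·f/(1−f) ≈ 0.651 μg/mL.
Difference ≈ 0.415 − 0.651 ≈ -0.236 μg/mL.

-0.2 μg/mL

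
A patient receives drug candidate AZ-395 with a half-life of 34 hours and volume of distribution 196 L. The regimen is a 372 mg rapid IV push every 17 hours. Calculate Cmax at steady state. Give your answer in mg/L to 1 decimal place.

6.5 mg/L

k = ln2/t½ = ln2/34 ≈ 0.020387 h⁻¹; fraction remaining f = e^(−kτ) = e^(−0.020387×17) ≈ 0.7071.
Accumulation ratio R = 1/(1 − f) ≈ 1/0.2929 ≈ 3.4141.
Each bolus raises the concentration by D/Vd = 372/196 ≈ 1.898 mg/L.
Cmax,ss = C₀/(1 − f) ≈ 1.898/0.2929 ≈ 6.480 mg/L.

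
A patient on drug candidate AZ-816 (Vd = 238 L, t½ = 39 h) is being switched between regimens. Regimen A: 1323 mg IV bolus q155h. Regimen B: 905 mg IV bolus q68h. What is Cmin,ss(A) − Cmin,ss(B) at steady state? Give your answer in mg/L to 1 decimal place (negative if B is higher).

Regimen A: f = (1/2)^(155/39) ≈ 0.0636; Cmin,ss = (1323/238)·f/(1−f) ≈ 0.378 mg/L.
Regimen B: f = (1/2)^(68/39) ≈ 0.2986; Cmin,ss = (905/238)·f/(1−f) ≈ 1.619 mg/L.
Difference ≈ 0.378 − 1.619 ≈ -1.241 mg/L.

-1.2 mg/L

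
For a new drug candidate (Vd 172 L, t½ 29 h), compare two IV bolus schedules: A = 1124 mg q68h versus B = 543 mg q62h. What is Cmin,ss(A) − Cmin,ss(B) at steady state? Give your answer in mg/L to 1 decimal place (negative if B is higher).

Regimen A: f = (1/2)^(68/29) ≈ 0.1969; Cmin,ss = (1124/172)·f/(1−f) ≈ 1.602 mg/L.
Regimen B: f = (1/2)^(62/29) ≈ 0.2272; Cmin,ss = (543/172)·f/(1−f) ≈ 0.928 mg/L.
Difference ≈ 1.602 − 0.928 ≈ 0.674 mg/L.

0.7 mg/L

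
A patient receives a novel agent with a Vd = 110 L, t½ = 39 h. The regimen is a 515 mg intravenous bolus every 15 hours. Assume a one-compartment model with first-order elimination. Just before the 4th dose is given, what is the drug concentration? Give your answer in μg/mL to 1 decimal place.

8.4 μg/mL

f = (1/2)^(τ/t½) = (1/2)^(15/39) ≈ 0.7660.
C₀ = D/Vd = 515/110 ≈ 4.682 μg/mL.
Before the 4th dose, 3 doses have been given. Superposition: Cmin = C₀·(f + f² + … + f^3).
≈ 4.682 × (0.7660 + 0.5868 + 0.4495) ≈ 4.682 × 1.8023 ≈ 8.438 μg/mL.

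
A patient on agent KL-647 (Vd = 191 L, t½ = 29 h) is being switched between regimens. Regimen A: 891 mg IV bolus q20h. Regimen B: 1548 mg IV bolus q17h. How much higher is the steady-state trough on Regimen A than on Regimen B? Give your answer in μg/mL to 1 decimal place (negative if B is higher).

-8.6 μg/mL

Regimen A: f = (1/2)^(20/29) ≈ 0.6200; Cmin,ss = (891/191)·f/(1−f) ≈ 7.611 μg/mL.
Regimen B: f = (1/2)^(17/29) ≈ 0.6661; Cmin,ss = (1548/191)·f/(1−f) ≈ 16.168 μg/mL.
Difference ≈ 7.611 − 16.168 ≈ -8.557 μg/mL.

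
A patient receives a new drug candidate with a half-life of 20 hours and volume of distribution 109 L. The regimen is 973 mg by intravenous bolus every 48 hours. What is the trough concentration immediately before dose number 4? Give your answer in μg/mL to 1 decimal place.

2.1 μg/mL

f = (1/2)^(τ/t½) = (1/2)^(48/20) ≈ 0.1895.
C₀ = D/Vd = 973/109 ≈ 8.927 μg/mL.
Before the 4th dose, 3 doses have been given. Superposition: Cmin = C₀·(f + f² + … + f^3).
≈ 8.927 × (0.1895 + 0.0359 + 0.0068) ≈ 8.927 × 0.2322 ≈ 2.073 μg/mL.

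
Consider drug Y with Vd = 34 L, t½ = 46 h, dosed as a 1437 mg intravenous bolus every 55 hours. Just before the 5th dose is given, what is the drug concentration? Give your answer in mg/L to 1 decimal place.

31.6 mg/L

f = (1/2)^(τ/t½) = (1/2)^(55/46) ≈ 0.4366.
C₀ = D/Vd = 1437/34 ≈ 42.265 mg/L.
Before the 5th dose, 4 doses have been given. Superposition: Cmin = C₀·(f + f² + … + f^4).
≈ 42.265 × (0.4366 + 0.1906 + 0.0832 + 0.0363) ≈ 42.265 × 0.7467 ≈ 31.559 mg/L.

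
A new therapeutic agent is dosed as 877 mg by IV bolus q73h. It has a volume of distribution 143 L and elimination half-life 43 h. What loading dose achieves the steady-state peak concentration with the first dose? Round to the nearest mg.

1268 mg

f = (1/2)^(73/43) ≈ 0.308283; accumulation ratio R = 1/(1−f) ≈ 1.44568.
Loading dose to hit Cmax,ss on first dose: D_load = D_maint·R ≈ 877 × 1.44568 ≈ 1267.86 mg.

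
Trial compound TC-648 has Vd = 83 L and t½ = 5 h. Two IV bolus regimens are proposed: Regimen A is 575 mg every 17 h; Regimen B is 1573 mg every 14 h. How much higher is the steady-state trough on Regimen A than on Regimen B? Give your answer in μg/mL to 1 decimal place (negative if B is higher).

Regimen A: f = (1/2)^(17/5) ≈ 0.0947; Cmin,ss = (575/83)·f/(1−f) ≈ 0.725 μg/mL.
Regimen B: f = (1/2)^(14/5) ≈ 0.1436; Cmin,ss = (1573/83)·f/(1−f) ≈ 3.178 μg/mL.
Difference ≈ 0.725 − 3.178 ≈ -2.453 μg/mL.

-2.5 μg/mL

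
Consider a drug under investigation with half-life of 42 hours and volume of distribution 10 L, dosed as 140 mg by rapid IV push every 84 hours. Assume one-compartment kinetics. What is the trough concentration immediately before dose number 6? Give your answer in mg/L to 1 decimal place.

4.7 mg/L

f = (1/2)^(τ/t½) = (1/2)^(84/42) ≈ 0.2500.
C₀ = D/Vd = 140/10 ≈ 14.000 mg/L.
Before the 6th dose, 5 doses have been given. Superposition: Cmin = C₀·(f + f² + … + f^5).
≈ 14.000 × (0.2500 + 0.0625 + 0.0156 + 0.0039 + 0.0010) ≈ 14.000 × 0.3330 ≈ 4.662 mg/L.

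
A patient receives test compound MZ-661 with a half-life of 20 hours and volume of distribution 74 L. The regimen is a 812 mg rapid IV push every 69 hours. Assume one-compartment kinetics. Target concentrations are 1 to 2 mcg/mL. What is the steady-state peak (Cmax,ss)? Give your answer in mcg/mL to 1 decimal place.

Over one 69-h interval, 69/20 ≈ 3.45 half-lives elapse, leaving f ≈ 0.0915 of each dose.
Accumulation ratio R = 1/(1 − f) ≈ 1/0.9085 ≈ 1.1007.
Each bolus raises the concentration by D/Vd = 812/74 ≈ 10.973 mcg/mL.
Steady-state peak Cmax,ss = C₀·R ≈ 10.973 × 1.1007 ≈ 12.078 mcg/mL.
Peak 12.1 mcg/mL vs MTC 2 mcg/mL: exceeds toxic threshold.

12.1 mcg/mL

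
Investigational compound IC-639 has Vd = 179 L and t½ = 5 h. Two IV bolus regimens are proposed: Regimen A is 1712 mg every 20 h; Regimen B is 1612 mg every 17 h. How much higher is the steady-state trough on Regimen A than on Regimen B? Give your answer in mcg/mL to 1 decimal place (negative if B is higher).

Regimen A: f = (1/2)^(20/5) ≈ 0.0625; Cmin,ss = (1712/179)·f/(1−f) ≈ 0.638 mcg/mL.
Regimen B: f = (1/2)^(17/5) ≈ 0.0947; Cmin,ss = (1612/179)·f/(1−f) ≈ 0.942 mcg/mL.
Difference ≈ 0.638 − 0.942 ≈ -0.304 mcg/mL.

-0.3 mcg/mL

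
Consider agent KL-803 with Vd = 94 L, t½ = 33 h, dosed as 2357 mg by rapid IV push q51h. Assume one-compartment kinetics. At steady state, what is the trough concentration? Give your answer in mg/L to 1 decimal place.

13.1 mg/L

τ/t½ = 51/33 ≈ 1.5455, so fraction remaining f = (1/2)^(51/33) ≈ 0.3426.
Accumulation ratio R = 1/(1 − f) ≈ 1/0.6574 ≈ 1.5211.
Single-dose peak C₀ = D/Vd = 2357/94 ≈ 25.074 mg/L.
Steady-state peak Cmax,ss = C₀·R ≈ 25.074 × 1.5211 ≈ 38.140 mg/L.
Steady-state trough Cmin,ss = Cmax,ss·f ≈ 38.140 × 0.3426 ≈ 13.067 mg/L.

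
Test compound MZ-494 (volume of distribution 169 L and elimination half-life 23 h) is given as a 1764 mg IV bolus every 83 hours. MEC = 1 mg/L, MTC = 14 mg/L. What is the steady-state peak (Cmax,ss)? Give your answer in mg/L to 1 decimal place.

k = ln2/t½ = ln2/23 ≈ 0.030137 h⁻¹; fraction remaining f = e^(−kτ) = e^(−0.030137×83) ≈ 0.0820.
Accumulation ratio R = 1/(1 − f) ≈ 1/0.9180 ≈ 1.0893.
Each bolus raises the concentration by D/Vd = 1764/169 ≈ 10.438 mg/L.
Steady-state peak Cmax,ss = C₀·R ≈ 10.438 × 1.0893 ≈ 11.370 mg/L.
Peak 11.4 mg/L vs MTC 14 mg/L: below toxic threshold.

11.4 mg/L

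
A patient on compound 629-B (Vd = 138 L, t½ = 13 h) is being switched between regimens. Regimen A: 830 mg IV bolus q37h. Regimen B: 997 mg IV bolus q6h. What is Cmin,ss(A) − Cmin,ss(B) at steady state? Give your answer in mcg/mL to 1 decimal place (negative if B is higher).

Regimen A: f = (1/2)^(37/13) ≈ 0.1391; Cmin,ss = (830/138)·f/(1−f) ≈ 0.972 mcg/mL.
Regimen B: f = (1/2)^(6/13) ≈ 0.7262; Cmin,ss = (997/138)·f/(1−f) ≈ 19.162 mcg/mL.
Difference ≈ 0.972 − 19.162 ≈ -18.190 mcg/mL.

-18.2 mcg/mL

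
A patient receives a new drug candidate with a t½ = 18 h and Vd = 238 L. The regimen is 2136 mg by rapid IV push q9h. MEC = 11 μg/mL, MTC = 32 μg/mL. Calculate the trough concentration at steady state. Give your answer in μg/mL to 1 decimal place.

21.7 μg/mL

Over one 9-h interval, 9/18 ≈ 0.5 half-lives elapse, leaving f ≈ 0.7071 of each dose.
Accumulation ratio R = 1/(1 − f) ≈ 1/0.2929 ≈ 3.4141.
Single-dose peak C₀ = D/Vd = 2136/238 ≈ 8.975 μg/mL.
Steady-state peak Cmax,ss = C₀·R ≈ 8.975 × 3.4141 ≈ 30.642 μg/mL.
Steady-state trough Cmin,ss = Cmax,ss·f ≈ 30.642 × 0.7071 ≈ 21.667 μg/mL.
Trough 21.7 μg/mL vs MEC 11 μg/mL: adequate.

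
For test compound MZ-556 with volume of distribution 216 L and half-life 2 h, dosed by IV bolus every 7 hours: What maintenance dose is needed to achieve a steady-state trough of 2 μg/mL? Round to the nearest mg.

4456 mg

τ/t½ = 7/2 ≈ 3.5, so f = (1/2)^(7/2) ≈ 0.088388.
Cmin,ss = (D/Vd)·f/(1−f), so D = Cmin,ss·Vd·(1−f)/f.
D = 2 × 216 × (1−f)/f ≈ 2 × 216 × 10.31375 ≈ 4455.54 mg.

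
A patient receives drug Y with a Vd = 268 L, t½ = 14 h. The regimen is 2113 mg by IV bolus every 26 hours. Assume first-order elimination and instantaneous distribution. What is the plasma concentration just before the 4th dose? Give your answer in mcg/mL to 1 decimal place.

2.9 mcg/mL

f = (1/2)^(τ/t½) = (1/2)^(26/14) ≈ 0.2760.
C₀ = D/Vd = 2113/268 ≈ 7.884 mcg/mL.
Before the 4th dose, 3 doses have been given. Superposition: Cmin = C₀·(f + f² + … + f^3).
≈ 7.884 × (0.2760 + 0.0762 + 0.0210) ≈ 7.884 × 0.3732 ≈ 2.942 mcg/mL.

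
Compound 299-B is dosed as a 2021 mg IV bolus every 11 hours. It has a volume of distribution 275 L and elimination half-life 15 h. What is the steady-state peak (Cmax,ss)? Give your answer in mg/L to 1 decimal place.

k = ln2/t½ = ln2/15 ≈ 0.046210 h⁻¹; fraction remaining f = e^(−kτ) = e^(−0.046210×11) ≈ 0.6015.
Accumulation ratio R = 1/(1 − f) ≈ 1/0.3985 ≈ 2.5094.
Single-dose peak C₀ = D/Vd = 2021/275 ≈ 7.349 mg/L.
Steady-state peak Cmax,ss = C₀·R ≈ 7.349 × 2.5094 ≈ 18.442 mg/L.

18.4 mg/L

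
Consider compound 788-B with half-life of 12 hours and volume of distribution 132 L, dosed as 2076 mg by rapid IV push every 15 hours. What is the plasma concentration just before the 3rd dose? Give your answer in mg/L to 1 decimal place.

f = (1/2)^(τ/t½) = (1/2)^(15/12) ≈ 0.4204.
C₀ = D/Vd = 2076/132 ≈ 15.727 mg/L.
Before the 3rd dose, 2 doses have been given. Superposition: Cmin = C₀·(f + f²).
≈ 15.727 × (0.4204 + 0.1767) ≈ 15.727 × 0.5971 ≈ 9.391 mg/L.

9.4 mg/L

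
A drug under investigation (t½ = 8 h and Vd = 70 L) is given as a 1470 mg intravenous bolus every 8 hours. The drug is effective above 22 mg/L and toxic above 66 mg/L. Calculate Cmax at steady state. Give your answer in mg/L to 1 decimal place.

The dosing interval is 1 half-life, so f = 2^(−1) = 0.5.
Accumulation ratio R = 1/(1 − f) = 1/0.5 = 2/1.
Single-dose peak C₀ = D/Vd = 1470/70 = 21 mg/L.
Steady-state peak Cmax,ss = C₀·R = 21 × 2/1 ≈ 42.000 mg/L.
Peak 42.0 mg/L vs MTC 66 mg/L: below toxic threshold.

42.0 mg/L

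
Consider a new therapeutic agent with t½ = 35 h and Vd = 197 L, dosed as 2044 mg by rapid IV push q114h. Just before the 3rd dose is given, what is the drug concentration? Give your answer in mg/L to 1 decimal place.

1.2 mg/L

f = (1/2)^(τ/t½) = (1/2)^(114/35) ≈ 0.1046.
C₀ = D/Vd = 2044/197 ≈ 10.376 mg/L.
Before the 3rd dose, 2 doses have been given. Superposition: Cmin = C₀·(f + f²).
≈ 10.376 × (0.1046 + 0.0109) ≈ 10.376 × 0.1155 ≈ 1.198 mg/L.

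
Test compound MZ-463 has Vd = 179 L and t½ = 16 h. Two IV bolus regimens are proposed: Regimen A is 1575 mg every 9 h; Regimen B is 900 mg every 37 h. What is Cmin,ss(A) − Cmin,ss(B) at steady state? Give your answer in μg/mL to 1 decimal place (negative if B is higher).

Regimen A: f = (1/2)^(9/16) ≈ 0.6771; Cmin,ss = (1575/179)·f/(1−f) ≈ 18.451 μg/mL.
Regimen B: f = (1/2)^(37/16) ≈ 0.2013; Cmin,ss = (900/179)·f/(1−f) ≈ 1.267 μg/mL.
Difference ≈ 18.451 − 1.267 ≈ 17.184 μg/mL.

17.2 μg/mL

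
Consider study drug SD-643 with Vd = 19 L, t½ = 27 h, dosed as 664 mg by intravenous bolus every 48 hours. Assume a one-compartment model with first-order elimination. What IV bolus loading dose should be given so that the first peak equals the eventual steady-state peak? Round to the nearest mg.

937 mg

f = (1/2)^(48/27) ≈ 0.291632; accumulation ratio R = 1/(1−f) ≈ 1.41170.
Loading dose to hit Cmax,ss on first dose: D_load = D_maint·R ≈ 664 × 1.41170 ≈ 937.37 mg.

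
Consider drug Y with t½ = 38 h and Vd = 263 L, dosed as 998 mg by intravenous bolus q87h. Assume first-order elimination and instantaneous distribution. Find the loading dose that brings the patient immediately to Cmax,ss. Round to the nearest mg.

1255 mg

f = (1/2)^(87/38) ≈ 0.204550; accumulation ratio R = 1/(1−f) ≈ 1.25715.
Loading dose to hit Cmax,ss on first dose: D_load = D_maint·R ≈ 998 × 1.25715 ≈ 1254.64 mg.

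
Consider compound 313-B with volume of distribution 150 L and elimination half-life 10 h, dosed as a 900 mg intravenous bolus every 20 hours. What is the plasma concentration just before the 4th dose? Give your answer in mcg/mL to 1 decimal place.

f = (1/2)^(τ/t½) = (1/2)^(20/10) ≈ 0.2500.
C₀ = D/Vd = 900/150 ≈ 6.000 mcg/mL.
Before the 4th dose, 3 doses have been given. Superposition: Cmin = C₀·(f + f² + … + f^3).
≈ 6.000 × (0.2500 + 0.0625 + 0.0156) ≈ 6.000 × 0.3281 ≈ 1.969 mcg/mL.

2.0 mcg/mL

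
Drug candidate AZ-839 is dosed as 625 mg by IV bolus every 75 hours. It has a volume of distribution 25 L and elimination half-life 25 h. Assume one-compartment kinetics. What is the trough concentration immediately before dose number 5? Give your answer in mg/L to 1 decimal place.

f = (1/2)^(τ/t½) = (1/2)^(75/25) ≈ 0.1250.
C₀ = D/Vd = 625/25 ≈ 25.000 mg/L.
Before the 5th dose, 4 doses have been given. Superposition: Cmin = C₀·(f + f² + … + f^4).
≈ 25.000 × (0.1250 + 0.0156 + 0.0020 + 0.0002) ≈ 25.000 × 0.1428 ≈ 3.570 mg/L.

3.6 mg/L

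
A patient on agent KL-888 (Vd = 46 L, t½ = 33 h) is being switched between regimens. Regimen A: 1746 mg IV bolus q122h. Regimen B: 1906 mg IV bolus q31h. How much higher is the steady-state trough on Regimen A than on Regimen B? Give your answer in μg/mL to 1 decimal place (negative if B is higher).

Regimen A: f = (1/2)^(122/33) ≈ 0.0771; Cmin,ss = (1746/46)·f/(1−f) ≈ 3.171 μg/mL.
Regimen B: f = (1/2)^(31/33) ≈ 0.5215; Cmin,ss = (1906/46)·f/(1−f) ≈ 45.158 μg/mL.
Difference ≈ 3.171 − 45.158 ≈ -41.987 μg/mL.

-42.0 μg/mL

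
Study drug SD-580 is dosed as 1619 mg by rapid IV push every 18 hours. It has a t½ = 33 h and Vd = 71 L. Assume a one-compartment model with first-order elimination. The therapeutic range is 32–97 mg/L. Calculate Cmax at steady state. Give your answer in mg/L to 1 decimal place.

72.4 mg/L

Over one 18-h interval, 18/33 ≈ 0.54545 half-lives elapse, leaving f ≈ 0.6852 of each dose.
Accumulation ratio R = 1/(1 − f) ≈ 1/0.3148 ≈ 3.1766.
Single-dose peak C₀ = D/Vd = 1619/71 ≈ 22.803 mg/L.
Steady-state peak Cmax,ss = C₀·R ≈ 22.803 × 3.1766 ≈ 72.436 mg/L.
Peak 72.4 mg/L vs MTC 97 mg/L: below toxic threshold.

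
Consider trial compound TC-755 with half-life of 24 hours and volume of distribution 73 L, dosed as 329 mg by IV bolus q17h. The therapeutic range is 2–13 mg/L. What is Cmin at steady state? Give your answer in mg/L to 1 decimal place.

τ/t½ = 17/24 ≈ 0.70833, so fraction remaining f = (1/2)^(17/24) ≈ 0.6120.
Each bolus raises the concentration by D/Vd = 329/73 ≈ 4.507 mg/L.
Steady-state trough Cmin,ss = C₀·f/(1−f) ≈ 4.507 × 0.6120/0.3880 ≈ 7.109 mg/L.
Trough 7.1 mg/L vs MEC 2 mg/L: adequate.

7.1 mg/L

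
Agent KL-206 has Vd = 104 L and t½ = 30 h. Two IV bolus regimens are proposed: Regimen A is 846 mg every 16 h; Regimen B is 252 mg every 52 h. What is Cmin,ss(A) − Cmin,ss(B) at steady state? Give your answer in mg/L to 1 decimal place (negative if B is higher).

Regimen A: f = (1/2)^(16/30) ≈ 0.6910; Cmin,ss = (846/104)·f/(1−f) ≈ 18.191 mg/L.
Regimen B: f = (1/2)^(52/30) ≈ 0.3008; Cmin,ss = (252/104)·f/(1−f) ≈ 1.042 mg/L.
Difference ≈ 18.191 − 1.042 ≈ 17.149 mg/L.

17.1 mg/L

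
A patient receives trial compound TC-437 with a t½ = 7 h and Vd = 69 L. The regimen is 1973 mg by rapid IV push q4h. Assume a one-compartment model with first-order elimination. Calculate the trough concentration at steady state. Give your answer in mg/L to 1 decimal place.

58.8 mg/L

Over one 4-h interval, 4/7 ≈ 0.57143 half-lives elapse, leaving f ≈ 0.6730 of each dose.
Each bolus raises the concentration by D/Vd = 1973/69 ≈ 28.594 mg/L.
Steady-state trough Cmin,ss = C₀·f/(1−f) ≈ 28.594 × 0.6730/0.3270 ≈ 58.849 mg/L.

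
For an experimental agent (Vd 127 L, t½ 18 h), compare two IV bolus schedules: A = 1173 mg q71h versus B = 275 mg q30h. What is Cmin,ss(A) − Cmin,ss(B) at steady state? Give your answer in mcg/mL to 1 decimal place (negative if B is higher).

Regimen A: f = (1/2)^(71/18) ≈ 0.0650; Cmin,ss = (1173/127)·f/(1−f) ≈ 0.642 mcg/mL.
Regimen B: f = (1/2)^(30/18) ≈ 0.3150; Cmin,ss = (275/127)·f/(1−f) ≈ 0.996 mcg/mL.
Difference ≈ 0.642 − 0.996 ≈ -0.354 mcg/mL.

-0.4 mcg/mL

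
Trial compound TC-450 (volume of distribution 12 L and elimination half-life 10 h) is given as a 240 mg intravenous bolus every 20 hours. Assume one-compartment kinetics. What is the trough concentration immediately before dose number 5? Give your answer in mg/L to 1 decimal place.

6.6 mg/L

f = (1/2)^(τ/t½) = (1/2)^(20/10) ≈ 0.2500.
C₀ = D/Vd = 240/12 ≈ 20.000 mg/L.
Before the 5th dose, 4 doses have been given. Superposition: Cmin = C₀·(f + f² + … + f^4).
≈ 20.000 × (0.2500 + 0.0625 + 0.0156 + 0.0039) ≈ 20.000 × 0.3320 ≈ 6.640 mg/L.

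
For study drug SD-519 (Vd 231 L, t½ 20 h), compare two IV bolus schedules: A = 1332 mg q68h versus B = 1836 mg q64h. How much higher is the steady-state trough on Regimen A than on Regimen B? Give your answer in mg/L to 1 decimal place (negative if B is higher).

Regimen A: f = (1/2)^(68/20) ≈ 0.0947; Cmin,ss = (1332/231)·f/(1−f) ≈ 0.603 mg/L.
Regimen B: f = (1/2)^(64/20) ≈ 0.1088; Cmin,ss = (1836/231)·f/(1−f) ≈ 0.970 mg/L.
Difference ≈ 0.603 − 0.970 ≈ -0.367 mg/L.

-0.4 mg/L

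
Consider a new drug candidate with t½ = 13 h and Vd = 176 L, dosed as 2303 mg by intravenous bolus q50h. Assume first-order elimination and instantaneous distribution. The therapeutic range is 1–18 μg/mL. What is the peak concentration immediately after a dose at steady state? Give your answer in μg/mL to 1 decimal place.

14.1 μg/mL

k = ln2/t½ = ln2/13 ≈ 0.053319 h⁻¹; fraction remaining f = e^(−kτ) = e^(−0.053319×50) ≈ 0.0695.
At steady state, accumulation factor R = 1/(1 − e^(−kτ)) ≈ 1.0747.
Each bolus raises the concentration by D/Vd = 2303/176 ≈ 13.085 μg/mL.
Steady-state peak Cmax,ss = C₀·R ≈ 13.085 × 1.0747 ≈ 14.062 μg/mL.
Peak 14.1 μg/mL vs MTC 18 μg/mL: below toxic threshold.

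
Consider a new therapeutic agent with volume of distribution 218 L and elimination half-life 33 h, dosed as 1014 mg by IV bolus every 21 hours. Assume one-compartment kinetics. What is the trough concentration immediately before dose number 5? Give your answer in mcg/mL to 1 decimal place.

f = (1/2)^(τ/t½) = (1/2)^(21/33) ≈ 0.6433.
C₀ = D/Vd = 1014/218 ≈ 4.651 mcg/mL.
Before the 5th dose, 4 doses have been given. Superposition: Cmin = C₀·(f + f² + … + f^4).
≈ 4.651 × (0.6433 + 0.4138 + 0.2662 + 0.1713) ≈ 4.651 × 1.4946 ≈ 6.951 mcg/mL.

7.0 mcg/mL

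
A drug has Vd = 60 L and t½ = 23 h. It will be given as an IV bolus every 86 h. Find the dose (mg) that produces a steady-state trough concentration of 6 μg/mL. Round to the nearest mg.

τ/t½ = 86/23 ≈ 3.7391, so f = (1/2)^(86/23) ≈ 0.074888.
Cmin,ss = (D/Vd)·f/(1−f), so D = Cmin,ss·Vd·(1−f)/f.
D = 6 × 60 × (1−f)/f ≈ 6 × 60 × 12.35327 ≈ 4447.18 mg.

4447 mg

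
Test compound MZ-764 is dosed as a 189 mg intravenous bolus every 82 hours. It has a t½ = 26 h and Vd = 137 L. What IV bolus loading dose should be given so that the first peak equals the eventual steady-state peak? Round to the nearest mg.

213 mg

f = (1/2)^(82/26) ≈ 0.112356; accumulation ratio R = 1/(1−f) ≈ 1.12658.
Loading dose to hit Cmax,ss on first dose: D_load = D_maint·R ≈ 189 × 1.12658 ≈ 212.92 mg.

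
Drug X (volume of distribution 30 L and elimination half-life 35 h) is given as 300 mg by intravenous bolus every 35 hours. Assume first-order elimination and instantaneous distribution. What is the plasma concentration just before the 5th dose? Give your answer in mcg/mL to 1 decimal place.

f = (1/2)^(τ/t½) = (1/2)^(35/35) ≈ 0.5000.
C₀ = D/Vd = 300/30 ≈ 10.000 mcg/mL.
Before the 5th dose, 4 doses have been given. Superposition: Cmin = C₀·(f + f² + … + f^4).
≈ 10.000 × (0.5000 + 0.2500 + 0.1250 + 0.0625) ≈ 10.000 × 0.9375 ≈ 9.375 mcg/mL.

9.4 mcg/mL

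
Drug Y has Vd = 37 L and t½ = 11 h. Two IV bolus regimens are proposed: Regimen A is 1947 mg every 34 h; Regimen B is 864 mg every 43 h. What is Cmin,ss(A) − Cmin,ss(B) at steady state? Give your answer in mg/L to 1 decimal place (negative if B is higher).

5.3 mg/L

Regimen A: f = (1/2)^(34/11) ≈ 0.1174; Cmin,ss = (1947/37)·f/(1−f) ≈ 7.000 mg/L.
Regimen B: f = (1/2)^(43/11) ≈ 0.0666; Cmin,ss = (864/37)·f/(1−f) ≈ 1.666 mg/L.
Difference ≈ 7.000 − 1.666 ≈ 5.334 mg/L.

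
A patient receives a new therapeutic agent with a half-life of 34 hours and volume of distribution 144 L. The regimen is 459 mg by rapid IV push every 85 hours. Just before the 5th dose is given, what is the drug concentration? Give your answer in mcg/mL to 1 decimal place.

0.7 mcg/mL

f = (1/2)^(τ/t½) = (1/2)^(85/34) ≈ 0.1768.
C₀ = D/Vd = 459/144 ≈ 3.188 mcg/mL.
Before the 5th dose, 4 doses have been given. Superposition: Cmin = C₀·(f + f² + … + f^4).
≈ 3.188 × (0.1768 + 0.0313 + 0.0055 + 0.0010) ≈ 3.188 × 0.2146 ≈ 0.684 mcg/mL.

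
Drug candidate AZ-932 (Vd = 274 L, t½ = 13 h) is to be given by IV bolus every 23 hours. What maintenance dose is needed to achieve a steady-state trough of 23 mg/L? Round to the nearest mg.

τ/t½ = 23/13 ≈ 1.7692, so f = (1/2)^(23/13) ≈ 0.293365.
Cmin,ss = (D/Vd)·f/(1−f), so D = Cmin,ss·Vd·(1−f)/f.
D = 23 × 274 × (1−f)/f ≈ 23 × 274 × 2.40872 ≈ 15179.75 mg.

15180 mg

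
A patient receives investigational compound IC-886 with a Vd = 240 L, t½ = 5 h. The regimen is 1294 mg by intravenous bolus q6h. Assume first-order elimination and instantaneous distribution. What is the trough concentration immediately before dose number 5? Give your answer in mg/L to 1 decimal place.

4.0 mg/L

f = (1/2)^(τ/t½) = (1/2)^(6/5) ≈ 0.4353.
C₀ = D/Vd = 1294/240 ≈ 5.392 mg/L.
Before the 5th dose, 4 doses have been given. Superposition: Cmin = C₀·(f + f² + … + f^4).
≈ 5.392 × (0.4353 + 0.1895 + 0.0825 + 0.0359) ≈ 5.392 × 0.7432 ≈ 4.007 mg/L.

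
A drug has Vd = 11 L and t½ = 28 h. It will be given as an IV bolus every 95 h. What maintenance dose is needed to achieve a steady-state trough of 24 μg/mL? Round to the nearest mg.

2509 mg

τ/t½ = 95/28 ≈ 3.3929, so f = (1/2)^(95/28) ≈ 0.095202.
Cmin,ss = (D/Vd)·f/(1−f), so D = Cmin,ss·Vd·(1−f)/f.
D = 24 × 11 × (1−f)/f ≈ 24 × 11 × 9.50398 ≈ 2509.05 mg.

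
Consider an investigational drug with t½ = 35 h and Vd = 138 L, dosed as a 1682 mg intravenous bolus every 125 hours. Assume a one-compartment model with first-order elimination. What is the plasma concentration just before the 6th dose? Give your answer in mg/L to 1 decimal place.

1.1 mg/L

f = (1/2)^(τ/t½) = (1/2)^(125/35) ≈ 0.0841.
C₀ = D/Vd = 1682/138 ≈ 12.188 mg/L.
Before the 6th dose, 5 doses have been given. Superposition: Cmin = C₀·(f + f² + … + f^5).
≈ 12.188 × (0.0841 + 0.0071 + 0.0006 + 0.0001 + 0.0000) ≈ 12.188 × 0.0919 ≈ 1.120 mg/L.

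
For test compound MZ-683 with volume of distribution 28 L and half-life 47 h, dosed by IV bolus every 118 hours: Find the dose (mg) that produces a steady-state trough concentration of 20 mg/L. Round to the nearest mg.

τ/t½ = 118/47 ≈ 2.5106, so f = (1/2)^(118/47) ≈ 0.175478.
Cmin,ss = (D/Vd)·f/(1−f), so D = Cmin,ss·Vd·(1−f)/f.
D = 20 × 28 × (1−f)/f ≈ 20 × 28 × 4.69872 ≈ 2631.28 mg.

2631 mg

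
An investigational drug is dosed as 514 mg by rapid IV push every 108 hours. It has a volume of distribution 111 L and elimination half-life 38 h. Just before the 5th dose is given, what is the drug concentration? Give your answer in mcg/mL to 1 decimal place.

0.8 mcg/mL

f = (1/2)^(τ/t½) = (1/2)^(108/38) ≈ 0.1395.
C₀ = D/Vd = 514/111 ≈ 4.631 mcg/mL.
Before the 5th dose, 4 doses have been given. Superposition: Cmin = C₀·(f + f² + … + f^4).
≈ 4.631 × (0.1395 + 0.0195 + 0.0027 + 0.0004) ≈ 4.631 × 0.1621 ≈ 0.751 mcg/mL.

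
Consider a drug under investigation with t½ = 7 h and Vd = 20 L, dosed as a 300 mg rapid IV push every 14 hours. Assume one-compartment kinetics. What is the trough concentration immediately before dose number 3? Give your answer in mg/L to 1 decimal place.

4.7 mg/L

f = (1/2)^(τ/t½) = (1/2)^(14/7) ≈ 0.2500.
C₀ = D/Vd = 300/20 ≈ 15.000 mg/L.
Before the 3rd dose, 2 doses have been given. Superposition: Cmin = C₀·(f + f²).
≈ 15.000 × (0.2500 + 0.0625) ≈ 15.000 × 0.3125 ≈ 4.688 mg/L.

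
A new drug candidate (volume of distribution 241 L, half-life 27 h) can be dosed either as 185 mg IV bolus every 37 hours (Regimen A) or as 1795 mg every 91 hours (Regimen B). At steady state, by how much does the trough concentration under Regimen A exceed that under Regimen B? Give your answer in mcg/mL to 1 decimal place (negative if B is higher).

Regimen A: f = (1/2)^(37/27) ≈ 0.3868; Cmin,ss = (185/241)·f/(1−f) ≈ 0.484 mcg/mL.
Regimen B: f = (1/2)^(91/27) ≈ 0.0967; Cmin,ss = (1795/241)·f/(1−f) ≈ 0.797 mcg/mL.
Difference ≈ 0.484 − 0.797 ≈ -0.313 mcg/mL.

-0.3 mcg/mL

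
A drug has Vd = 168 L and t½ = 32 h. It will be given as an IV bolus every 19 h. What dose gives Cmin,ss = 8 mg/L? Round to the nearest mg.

τ/t½ = 19/32 ≈ 0.59375, so f = (1/2)^(19/32) ≈ 0.662618.
Cmin,ss = (D/Vd)·f/(1−f), so D = Cmin,ss·Vd·(1−f)/f.
D = 8 × 168 × (1−f)/f ≈ 8 × 168 × 0.50917 ≈ 684.32 mg.

684 mg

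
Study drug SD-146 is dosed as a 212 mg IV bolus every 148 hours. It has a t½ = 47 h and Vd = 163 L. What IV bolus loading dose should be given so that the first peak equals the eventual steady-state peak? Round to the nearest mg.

239 mg

f = (1/2)^(148/47) ≈ 0.112739; accumulation ratio R = 1/(1−f) ≈ 1.12706.
Loading dose to hit Cmax,ss on first dose: D_load = D_maint·R ≈ 212 × 1.12706 ≈ 238.94 mg.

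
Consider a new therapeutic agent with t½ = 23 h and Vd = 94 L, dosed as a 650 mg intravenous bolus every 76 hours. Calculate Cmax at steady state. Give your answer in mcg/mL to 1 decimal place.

7.7 mcg/mL

Over one 76-h interval, 76/23 ≈ 3.3043 half-lives elapse, leaving f ≈ 0.1012 of each dose.
Accumulation ratio R = 1/(1 − f) ≈ 1/0.8988 ≈ 1.1126.
Single-dose peak C₀ = D/Vd = 650/94 ≈ 6.915 mcg/mL.
Steady-state peak Cmax,ss = C₀·R ≈ 6.915 × 1.1126 ≈ 7.694 mcg/mL.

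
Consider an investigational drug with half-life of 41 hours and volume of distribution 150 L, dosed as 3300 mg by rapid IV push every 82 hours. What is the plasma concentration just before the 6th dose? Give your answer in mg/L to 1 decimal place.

f = (1/2)^(τ/t½) = (1/2)^(82/41) ≈ 0.2500.
C₀ = D/Vd = 3300/150 ≈ 22.000 mg/L.
Before the 6th dose, 5 doses have been given. Superposition: Cmin = C₀·(f + f² + … + f^5).
≈ 22.000 × (0.2500 + 0.0625 + 0.0156 + 0.0039 + 0.0010) ≈ 22.000 × 0.3330 ≈ 7.326 mg/L.

7.3 mg/L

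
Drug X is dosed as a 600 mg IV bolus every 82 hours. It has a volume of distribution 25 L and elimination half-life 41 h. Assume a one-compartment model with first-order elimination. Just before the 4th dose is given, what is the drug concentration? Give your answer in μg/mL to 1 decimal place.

f = (1/2)^(τ/t½) = (1/2)^(82/41) ≈ 0.2500.
C₀ = D/Vd = 600/25 ≈ 24.000 μg/mL.
Before the 4th dose, 3 doses have been given. Superposition: Cmin = C₀·(f + f² + … + f^3).
≈ 24.000 × (0.2500 + 0.0625 + 0.0156) ≈ 24.000 × 0.3281 ≈ 7.874 μg/mL.

7.9 μg/mL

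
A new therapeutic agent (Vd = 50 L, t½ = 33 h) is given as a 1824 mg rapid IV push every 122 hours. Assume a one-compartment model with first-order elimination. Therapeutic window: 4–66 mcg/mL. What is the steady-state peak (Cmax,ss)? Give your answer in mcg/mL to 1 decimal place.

39.5 mcg/mL

Over one 122-h interval, 122/33 ≈ 3.697 half-lives elapse, leaving f ≈ 0.0771 of each dose.
Accumulation ratio R = 1/(1 − f) ≈ 1/0.9229 ≈ 1.0835.
Single-dose peak C₀ = D/Vd = 1824/50 ≈ 36.480 mcg/mL.
Steady-state peak Cmax,ss = C₀·R ≈ 36.480 × 1.0835 ≈ 39.526 mcg/mL.
Peak 39.5 mcg/mL vs MTC 66 mcg/mL: below toxic threshold.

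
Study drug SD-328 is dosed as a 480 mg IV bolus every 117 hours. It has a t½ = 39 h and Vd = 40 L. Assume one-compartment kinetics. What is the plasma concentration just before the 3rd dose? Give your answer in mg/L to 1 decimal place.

f = (1/2)^(τ/t½) = (1/2)^(117/39) ≈ 0.1250.
C₀ = D/Vd = 480/40 ≈ 12.000 mg/L.
Before the 3rd dose, 2 doses have been given. Superposition: Cmin = C₀·(f + f²).
≈ 12.000 × (0.1250 + 0.0156) ≈ 12.000 × 0.1406 ≈ 1.687 mg/L.

1.7 mg/L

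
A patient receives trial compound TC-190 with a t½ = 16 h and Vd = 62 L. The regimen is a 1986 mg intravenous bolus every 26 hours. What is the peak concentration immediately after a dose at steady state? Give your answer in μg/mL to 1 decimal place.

k = ln2/t½ = ln2/16 ≈ 0.043322 h⁻¹; fraction remaining f = e^(−kτ) = e^(−0.043322×26) ≈ 0.3242.
At steady state, accumulation factor R = 1/(1 − e^(−kτ)) ≈ 1.4797.
Each bolus raises the concentration by D/Vd = 1986/62 ≈ 32.032 μg/mL.
Steady-state peak Cmax,ss = C₀·R ≈ 32.032 × 1.4797 ≈ 47.398 μg/mL.

47.4 μg/mL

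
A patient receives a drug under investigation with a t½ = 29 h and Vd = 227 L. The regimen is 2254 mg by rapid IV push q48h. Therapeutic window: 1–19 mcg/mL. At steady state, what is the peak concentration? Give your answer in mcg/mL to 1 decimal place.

Over one 48-h interval, 48/29 ≈ 1.6552 half-lives elapse, leaving f ≈ 0.3175 of each dose.
At steady state, accumulation factor R = 1/(1 − e^(−kτ)) ≈ 1.4652.
Single-dose peak C₀ = D/Vd = 2254/227 ≈ 9.930 mcg/mL.
Steady-state peak Cmax,ss = C₀·R ≈ 9.930 × 1.4652 ≈ 14.549 mcg/mL.
Peak 14.5 mcg/mL vs MTC 19 mcg/mL: below toxic threshold.

14.5 mcg/mL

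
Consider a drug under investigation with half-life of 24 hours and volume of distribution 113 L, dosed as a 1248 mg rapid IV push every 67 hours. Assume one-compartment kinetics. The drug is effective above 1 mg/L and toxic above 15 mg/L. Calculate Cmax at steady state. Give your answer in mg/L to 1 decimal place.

12.9 mg/L

τ/t½ = 67/24 ≈ 2.7917, so fraction remaining f = (1/2)^(67/24) ≈ 0.1444.
At steady state, accumulation factor R = 1/(1 − e^(−kτ)) ≈ 1.1688.
Each bolus raises the concentration by D/Vd = 1248/113 ≈ 11.044 mg/L.
Cmax,ss = C₀/(1 − f) ≈ 11.044/0.8556 ≈ 12.908 mg/L.
Peak 12.9 mg/L vs MTC 15 mg/L: below toxic threshold.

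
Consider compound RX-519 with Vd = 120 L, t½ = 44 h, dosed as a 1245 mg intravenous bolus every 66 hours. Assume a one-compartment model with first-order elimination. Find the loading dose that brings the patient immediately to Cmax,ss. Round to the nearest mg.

f = (1/2)^(66/44) ≈ 0.353553; accumulation ratio R = 1/(1−f) ≈ 1.54692.
Loading dose to hit Cmax,ss on first dose: D_load = D_maint·R ≈ 1245 × 1.54692 ≈ 1925.92 mg.

1926 mg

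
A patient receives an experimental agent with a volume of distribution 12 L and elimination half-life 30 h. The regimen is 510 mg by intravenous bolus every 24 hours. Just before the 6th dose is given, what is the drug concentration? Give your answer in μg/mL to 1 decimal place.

f = (1/2)^(τ/t½) = (1/2)^(24/30) ≈ 0.5743.
C₀ = D/Vd = 510/12 ≈ 42.500 μg/mL.
Before the 6th dose, 5 doses have been given. Superposition: Cmin = C₀·(f + f² + … + f^5).
≈ 42.500 × (0.5743 + 0.3298 + 0.1894 + 0.1088 + 0.0625) ≈ 42.500 × 1.2648 ≈ 53.754 μg/mL.

53.8 μg/mL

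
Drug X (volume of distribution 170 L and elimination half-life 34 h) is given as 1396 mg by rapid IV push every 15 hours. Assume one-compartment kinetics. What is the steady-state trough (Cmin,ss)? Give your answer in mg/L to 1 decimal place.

Over one 15-h interval, 15/34 ≈ 0.44118 half-lives elapse, leaving f ≈ 0.7365 of each dose.
Single-dose peak C₀ = D/Vd = 1396/170 ≈ 8.212 mg/L.
Steady-state trough Cmin,ss = C₀·f/(1−f) ≈ 8.212 × 0.7365/0.2635 ≈ 22.953 mg/L.

23.0 mg/L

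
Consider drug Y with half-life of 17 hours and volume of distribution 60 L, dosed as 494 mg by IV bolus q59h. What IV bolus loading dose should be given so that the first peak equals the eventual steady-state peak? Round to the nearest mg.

543 mg

f = (1/2)^(59/17) ≈ 0.090209; accumulation ratio R = 1/(1−f) ≈ 1.09915.
Loading dose to hit Cmax,ss on first dose: D_load = D_maint·R ≈ 494 × 1.09915 ≈ 542.98 mg.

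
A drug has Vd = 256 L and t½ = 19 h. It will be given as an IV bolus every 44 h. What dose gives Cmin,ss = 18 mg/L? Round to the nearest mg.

18334 mg

τ/t½ = 44/19 ≈ 2.3158, so f = (1/2)^(44/19) ≈ 0.200853.
Cmin,ss = (D/Vd)·f/(1−f), so D = Cmin,ss·Vd·(1−f)/f.
D = 18 × 256 × (1−f)/f ≈ 18 × 256 × 3.97877 ≈ 18334.17 mg.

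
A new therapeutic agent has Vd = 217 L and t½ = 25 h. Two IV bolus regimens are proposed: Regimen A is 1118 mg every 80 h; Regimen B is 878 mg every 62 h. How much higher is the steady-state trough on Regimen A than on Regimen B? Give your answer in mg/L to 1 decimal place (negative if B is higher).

-0.3 mg/L

Regimen A: f = (1/2)^(80/25) ≈ 0.1088; Cmin,ss = (1118/217)·f/(1−f) ≈ 0.629 mg/L.
Regimen B: f = (1/2)^(62/25) ≈ 0.1792; Cmin,ss = (878/217)·f/(1−f) ≈ 0.883 mg/L.
Difference ≈ 0.629 − 0.883 ≈ -0.254 mg/L.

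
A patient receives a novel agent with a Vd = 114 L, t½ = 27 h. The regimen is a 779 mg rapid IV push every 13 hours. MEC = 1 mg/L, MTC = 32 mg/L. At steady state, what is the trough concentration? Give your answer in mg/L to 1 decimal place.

τ/t½ = 13/27 ≈ 0.48148, so fraction remaining f = (1/2)^(13/27) ≈ 0.7162.
At steady state, accumulation factor R = 1/(1 − e^(−kτ)) ≈ 3.5236.
Single-dose peak C₀ = D/Vd = 779/114 ≈ 6.833 mg/L.
Steady-state peak Cmax,ss = C₀·R ≈ 6.833 × 3.5236 ≈ 24.077 mg/L.
One interval later, Cmin,ss = Cmax,ss·e^(−kτ) ≈ 24.077 × 0.7162 ≈ 17.244 mg/L.
Trough 17.2 mg/L vs MEC 1 mg/L: adequate.

17.2 mg/L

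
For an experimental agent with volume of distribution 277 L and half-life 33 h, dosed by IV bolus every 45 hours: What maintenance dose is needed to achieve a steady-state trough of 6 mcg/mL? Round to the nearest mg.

2615 mg

τ/t½ = 45/33 ≈ 1.3636, so f = (1/2)^(45/33) ≈ 0.388602.
Cmin,ss = (D/Vd)·f/(1−f), so D = Cmin,ss·Vd·(1−f)/f.
D = 6 × 277 × (1−f)/f ≈ 6 × 277 × 1.57333 ≈ 2614.87 mg.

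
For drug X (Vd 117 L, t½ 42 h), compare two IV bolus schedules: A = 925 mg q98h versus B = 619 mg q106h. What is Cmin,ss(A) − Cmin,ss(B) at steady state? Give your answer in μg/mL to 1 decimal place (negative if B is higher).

0.8 μg/mL

Regimen A: f = (1/2)^(98/42) ≈ 0.1984; Cmin,ss = (925/117)·f/(1−f) ≈ 1.957 μg/mL.
Regimen B: f = (1/2)^(106/42) ≈ 0.1739; Cmin,ss = (619/117)·f/(1−f) ≈ 1.114 μg/mL.
Difference ≈ 1.957 − 1.114 ≈ 0.843 μg/mL.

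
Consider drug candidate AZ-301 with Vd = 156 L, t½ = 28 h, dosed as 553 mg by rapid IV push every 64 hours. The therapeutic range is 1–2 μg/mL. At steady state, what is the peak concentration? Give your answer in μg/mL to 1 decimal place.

k = ln2/t½ = ln2/28 ≈ 0.024755 h⁻¹; fraction remaining f = e^(−kτ) = e^(−0.024755×64) ≈ 0.2051.
At steady state, accumulation factor R = 1/(1 − e^(−kτ)) ≈ 1.2580.
Single-dose peak C₀ = D/Vd = 553/156 ≈ 3.545 μg/mL.
Steady-state peak Cmax,ss = C₀·R ≈ 3.545 × 1.2580 ≈ 4.460 μg/mL.
Peak 4.5 μg/mL vs MTC 2 μg/mL: exceeds toxic threshold.

4.5 μg/mL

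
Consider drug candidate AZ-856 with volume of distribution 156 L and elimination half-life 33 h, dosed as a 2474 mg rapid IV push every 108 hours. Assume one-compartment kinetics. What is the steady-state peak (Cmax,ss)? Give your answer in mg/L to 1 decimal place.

τ/t½ = 108/33 ≈ 3.2727, so fraction remaining f = (1/2)^(108/33) ≈ 0.1035.
At steady state, accumulation factor R = 1/(1 − e^(−kτ)) ≈ 1.1154.
Each bolus raises the concentration by D/Vd = 2474/156 ≈ 15.859 mg/L.
Steady-state peak Cmax,ss = C₀·R ≈ 15.859 × 1.1154 ≈ 17.689 mg/L.

17.7 mg/L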